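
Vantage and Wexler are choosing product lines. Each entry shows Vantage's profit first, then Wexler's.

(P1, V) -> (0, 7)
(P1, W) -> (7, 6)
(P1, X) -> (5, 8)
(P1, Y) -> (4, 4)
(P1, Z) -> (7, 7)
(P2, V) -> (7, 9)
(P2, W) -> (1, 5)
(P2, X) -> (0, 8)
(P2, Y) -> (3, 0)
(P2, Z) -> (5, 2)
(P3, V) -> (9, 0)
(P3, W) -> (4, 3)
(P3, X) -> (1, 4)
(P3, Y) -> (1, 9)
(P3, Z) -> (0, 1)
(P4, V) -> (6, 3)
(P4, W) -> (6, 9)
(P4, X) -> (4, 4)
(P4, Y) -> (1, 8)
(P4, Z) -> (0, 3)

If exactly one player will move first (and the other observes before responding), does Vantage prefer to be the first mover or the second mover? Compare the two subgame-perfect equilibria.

If Vantage leads: Wexler's best replies are P1→X, P2→V, P3→Y, P4→W; Vantage's induced payoffs 5, 7, 1, 6; outcome (P2, V), payoffs (7, 9).
If Wexler leads: Vantage's best replies are V→P3, W→P1, X→P1, Y→P1, Z→P1; Wexler's induced payoffs 0, 6, 8, 4, 7; outcome (P1, X), payoffs (5, 8).
Vantage gets 7 moving first and 5 moving second, so Vantage prefers to move first.

first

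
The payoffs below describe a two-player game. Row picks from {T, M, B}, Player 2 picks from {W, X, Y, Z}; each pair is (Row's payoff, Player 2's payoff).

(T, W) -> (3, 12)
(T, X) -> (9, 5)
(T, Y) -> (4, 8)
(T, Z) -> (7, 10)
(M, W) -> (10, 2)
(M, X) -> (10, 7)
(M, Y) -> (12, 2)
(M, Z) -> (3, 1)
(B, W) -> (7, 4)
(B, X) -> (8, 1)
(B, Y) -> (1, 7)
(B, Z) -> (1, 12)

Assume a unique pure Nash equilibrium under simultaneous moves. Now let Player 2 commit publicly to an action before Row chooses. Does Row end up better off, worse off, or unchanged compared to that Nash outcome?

Backward induction with Player 2 moving first.
- W → Row plays M (best of 3, 10, 7); Player 2 gets 2.
- X → Row plays M (best of 9, 10, 8); Player 2 gets 7.
- Y → Row plays M (best of 4, 12, 1); Player 2 gets 2.
- Z → Row plays T (best of 7, 3, 1); Player 2 gets 10.
Among 2, 7, 2, 10, the best is 10 at Z. Subgame-perfect outcome: (T, Z) with payoffs (7, 10).
Under simultaneous play:
Row's best replies: W→M; X→M; Y→M; Z→T.
Player 2's best replies: T→W; M→X; B→Z.
Only (M, X) has each player best-responding; Nash payoffs (10, 7).
Row earns 7 sequentially versus 10 at the Nash outcome: worse off.

worse off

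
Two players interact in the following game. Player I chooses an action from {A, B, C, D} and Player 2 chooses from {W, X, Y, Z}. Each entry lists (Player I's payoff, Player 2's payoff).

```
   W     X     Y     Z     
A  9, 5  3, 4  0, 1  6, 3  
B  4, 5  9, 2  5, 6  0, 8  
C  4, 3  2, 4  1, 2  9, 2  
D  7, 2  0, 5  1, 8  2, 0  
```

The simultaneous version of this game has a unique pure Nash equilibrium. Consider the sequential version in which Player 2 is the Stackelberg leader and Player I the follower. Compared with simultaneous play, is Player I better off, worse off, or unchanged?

Work backward from Player I's decision.
- W: BR = A, leader payoff 5.
- X: BR = B, leader payoff 2.
- Y: BR = B, leader payoff 6.
- Z: BR = C, leader payoff 2.
Maximizing over 5, 2, 6, 2, Player 2 chooses Y. Subgame-perfect outcome: (B, Y) with payoffs (5, 6).
Now find the simultaneous Nash equilibrium.
Player I's best replies: W→A; X→B; Y→B; Z→C.
Player 2's best replies: A→W; B→Z; C→X; D→Y.
Only (A, W) has each player best-responding; Nash payoffs (9, 5).
Player I earns 5 sequentially versus 9 at the Nash outcome: worse off.

worse off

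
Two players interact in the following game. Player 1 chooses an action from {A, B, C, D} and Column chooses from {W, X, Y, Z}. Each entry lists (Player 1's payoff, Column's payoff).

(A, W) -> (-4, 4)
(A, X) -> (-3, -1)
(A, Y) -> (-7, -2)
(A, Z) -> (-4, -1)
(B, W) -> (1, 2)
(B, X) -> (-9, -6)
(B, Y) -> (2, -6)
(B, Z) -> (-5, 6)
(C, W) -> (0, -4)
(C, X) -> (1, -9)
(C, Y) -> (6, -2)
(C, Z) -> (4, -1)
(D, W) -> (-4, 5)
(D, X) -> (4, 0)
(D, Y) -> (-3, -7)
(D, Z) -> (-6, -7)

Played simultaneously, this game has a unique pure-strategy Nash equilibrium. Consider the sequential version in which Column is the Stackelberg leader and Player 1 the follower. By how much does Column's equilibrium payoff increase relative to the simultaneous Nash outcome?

Solve by backward induction (Column leads).
- W: Player 1 compares -4, 1, 0, -4 and picks B; Column would get 2.
- X: Player 1 compares -3, -9, 1, 4 and picks D; Column would get 0.
- Y: Player 1 compares -7, 2, 6, -3 and picks C; Column would get -2.
- Z: Player 1 compares -4, -5, 4, -6 and picks C; Column would get -1.
Maximizing over 2, 0, -2, -1, Column chooses W. Subgame-perfect outcome: (B, W) with payoffs (1, 2).
Under simultaneous play:
Player 1's best replies: W→B; X→D; Y→C; Z→C.
Column's best replies: A→W; B→Z; C→Z; D→W.
The unique mutual best reply is (C, Z), giving (4, -1).
Column's commitment gain: 2 − -1 = 3.

3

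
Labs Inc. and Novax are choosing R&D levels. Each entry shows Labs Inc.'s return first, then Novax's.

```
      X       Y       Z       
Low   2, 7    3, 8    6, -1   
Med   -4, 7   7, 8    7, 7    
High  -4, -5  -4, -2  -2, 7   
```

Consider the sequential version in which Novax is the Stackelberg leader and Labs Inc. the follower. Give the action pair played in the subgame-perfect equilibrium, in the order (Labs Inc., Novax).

(Med, Y)

Solve by backward induction (Novax leads).
- X → Labs Inc. plays Low (best of 2, -4, -4); Novax gets 7.
- Y → Labs Inc. plays Med (best of 3, 7, -4); Novax gets 8.
- Z → Labs Inc. plays Med (best of 6, 7, -2); Novax gets 7.
Among 7, 8, 7, the best is 8 at Y. Subgame-perfect outcome: (Med, Y) with payoffs (7, 8).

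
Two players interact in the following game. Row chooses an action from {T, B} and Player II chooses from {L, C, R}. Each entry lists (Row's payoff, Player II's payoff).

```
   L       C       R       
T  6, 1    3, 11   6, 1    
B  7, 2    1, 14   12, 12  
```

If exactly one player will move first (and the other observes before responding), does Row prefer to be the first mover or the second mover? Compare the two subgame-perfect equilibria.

second

If Row leads: Player II's best replies are T→C, B→C; Row's induced payoffs 3, 1; outcome (T, C), payoffs (3, 11).
If Player II leads: Row's best replies are L→B, C→T, R→B; Player II's induced payoffs 2, 11, 12; outcome (B, R), payoffs (12, 12).
Row gets 3 moving first and 12 moving second, so Row prefers to move second.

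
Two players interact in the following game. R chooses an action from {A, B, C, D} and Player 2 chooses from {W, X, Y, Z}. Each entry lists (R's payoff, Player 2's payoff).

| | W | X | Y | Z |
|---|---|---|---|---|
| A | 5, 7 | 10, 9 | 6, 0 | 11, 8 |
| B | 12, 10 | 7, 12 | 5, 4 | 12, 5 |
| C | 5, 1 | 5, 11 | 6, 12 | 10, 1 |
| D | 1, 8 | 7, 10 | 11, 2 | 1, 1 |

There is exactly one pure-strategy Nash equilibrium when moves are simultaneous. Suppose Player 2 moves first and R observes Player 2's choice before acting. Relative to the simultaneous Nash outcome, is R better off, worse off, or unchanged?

Backward induction with Player 2 moving first.
- W: R compares 5, 12, 5, 1 and picks B; Player 2 would get 10.
- X: R compares 10, 7, 5, 7 and picks A; Player 2 would get 9.
- Y: R compares 6, 5, 6, 11 and picks D; Player 2 would get 2.
- Z: R compares 11, 12, 10, 1 and picks B; Player 2 would get 5.
Maximizing over 10, 9, 2, 5, Player 2 chooses W. Subgame-perfect outcome: (B, W) with payoffs (12, 10).
Now find the simultaneous Nash equilibrium.
R's best replies: W→B; X→A; Y→D; Z→B.
Player 2's best replies: A→X; B→X; C→Y; D→X.
The unique mutual best reply is (A, X), giving (10, 9).
R earns 12 sequentially versus 10 at the Nash outcome: better off.

better off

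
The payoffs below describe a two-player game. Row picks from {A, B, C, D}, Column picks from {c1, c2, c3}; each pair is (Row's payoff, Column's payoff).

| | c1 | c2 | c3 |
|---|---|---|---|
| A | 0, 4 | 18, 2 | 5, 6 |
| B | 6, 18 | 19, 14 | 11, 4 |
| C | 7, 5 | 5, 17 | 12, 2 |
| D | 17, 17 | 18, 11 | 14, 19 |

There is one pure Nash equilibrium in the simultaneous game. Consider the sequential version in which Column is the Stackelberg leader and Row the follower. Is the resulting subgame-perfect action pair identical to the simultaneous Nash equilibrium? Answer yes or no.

Work backward from Row's decision.
- c1: BR = D, leader payoff 17.
- c2: BR = B, leader payoff 14.
- c3: BR = D, leader payoff 19.
Among 17, 14, 19, the best is 19 at c3. Subgame-perfect outcome: (D, c3) with payoffs (14, 19).
Under simultaneous play:
Row's best replies: c1→D; c2→B; c3→D.
Column's best replies: A→c3; B→c1; C→c2; D→c3.
Only (D, c3) has each player best-responding; Nash payoffs (14, 19).
Sequential outcome (D, c3) coincides with the Nash profile (D, c3).

yes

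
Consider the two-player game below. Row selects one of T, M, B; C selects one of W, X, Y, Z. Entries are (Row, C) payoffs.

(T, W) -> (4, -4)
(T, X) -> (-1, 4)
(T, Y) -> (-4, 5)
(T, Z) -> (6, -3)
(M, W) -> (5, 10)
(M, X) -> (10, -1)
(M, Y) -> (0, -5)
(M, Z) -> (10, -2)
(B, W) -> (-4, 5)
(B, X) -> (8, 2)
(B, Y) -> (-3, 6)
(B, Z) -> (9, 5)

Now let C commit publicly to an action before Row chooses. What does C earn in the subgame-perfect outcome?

Row best-responds to each possible C move:
- W: BR = M, leader payoff 10.
- X: BR = M, leader payoff -1.
- Y: BR = M, leader payoff -5.
- Z: BR = M, leader payoff -2.
C's induced payoffs are 10, -1, -5, -2, so C commits to W. Subgame-perfect outcome: (M, W) with payoffs (5, 10).

10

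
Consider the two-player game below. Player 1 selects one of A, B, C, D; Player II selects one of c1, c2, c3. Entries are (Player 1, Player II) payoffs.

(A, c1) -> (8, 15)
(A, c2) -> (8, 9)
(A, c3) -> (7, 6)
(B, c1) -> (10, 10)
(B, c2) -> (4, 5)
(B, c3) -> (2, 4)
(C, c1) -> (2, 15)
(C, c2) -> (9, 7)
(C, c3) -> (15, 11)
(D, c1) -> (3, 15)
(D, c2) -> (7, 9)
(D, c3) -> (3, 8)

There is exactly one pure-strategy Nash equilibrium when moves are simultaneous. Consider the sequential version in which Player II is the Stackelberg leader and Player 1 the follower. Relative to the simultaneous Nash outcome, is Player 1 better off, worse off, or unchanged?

better off

Work backward from Player 1's decision.
- c1: Player 1 compares 8, 10, 2, 3 and picks B; Player II would get 10.
- c2: Player 1 compares 8, 4, 9, 7 and picks C; Player II would get 7.
- c3: Player 1 compares 7, 2, 15, 3 and picks C; Player II would get 11.
Among 10, 7, 11, the best is 11 at c3. Subgame-perfect outcome: (C, c3) with payoffs (15, 11).
Under simultaneous play:
Player 1's best replies: c1→B; c2→C; c3→C.
Player II's best replies: A→c1; B→c1; C→c1; D→c1.
The unique mutual best reply is (B, c1), giving (10, 10).
Player 1 earns 15 sequentially versus 10 at the Nash outcome: better off.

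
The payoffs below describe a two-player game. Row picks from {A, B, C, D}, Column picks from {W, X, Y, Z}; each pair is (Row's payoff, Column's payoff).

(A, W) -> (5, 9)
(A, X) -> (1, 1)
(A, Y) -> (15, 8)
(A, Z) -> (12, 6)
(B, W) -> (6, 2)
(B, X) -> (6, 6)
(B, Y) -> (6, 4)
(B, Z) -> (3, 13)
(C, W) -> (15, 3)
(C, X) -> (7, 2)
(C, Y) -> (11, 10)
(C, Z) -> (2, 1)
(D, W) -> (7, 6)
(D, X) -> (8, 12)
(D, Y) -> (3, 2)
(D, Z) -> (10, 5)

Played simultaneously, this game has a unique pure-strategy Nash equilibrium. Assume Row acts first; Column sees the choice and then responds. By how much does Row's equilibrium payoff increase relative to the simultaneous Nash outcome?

Backward induction with Row moving first.
- A: Column compares 9, 1, 8, 6 and picks W; Row would get 5.
- B: Column compares 2, 6, 4, 13 and picks Z; Row would get 3.
- C: Column compares 3, 2, 10, 1 and picks Y; Row would get 11.
- D: Column compares 6, 12, 2, 5 and picks X; Row would get 8.
Among 5, 3, 11, 8, the best is 11 at C. Subgame-perfect outcome: (C, Y) with payoffs (11, 10).
Under simultaneous play:
Row's best replies: W→C; X→D; Y→A; Z→A.
Column's best replies: A→W; B→Z; C→Y; D→X.
The unique mutual best reply is (D, X), giving (8, 12).
Row's commitment gain: 11 − 8 = 3.

3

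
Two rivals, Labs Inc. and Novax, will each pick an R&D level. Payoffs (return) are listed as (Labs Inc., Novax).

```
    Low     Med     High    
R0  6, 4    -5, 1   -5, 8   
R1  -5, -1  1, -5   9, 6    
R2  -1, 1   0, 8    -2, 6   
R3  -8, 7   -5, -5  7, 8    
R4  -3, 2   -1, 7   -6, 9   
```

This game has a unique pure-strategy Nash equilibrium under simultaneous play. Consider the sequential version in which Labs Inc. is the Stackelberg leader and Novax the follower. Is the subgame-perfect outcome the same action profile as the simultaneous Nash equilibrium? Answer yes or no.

yes

Solve by backward induction (Labs Inc. leads).
- R0 → Novax plays High (best of 4, 1, 8); Labs Inc. gets -5.
- R1 → Novax plays High (best of -1, -5, 6); Labs Inc. gets 9.
- R2 → Novax plays Med (best of 1, 8, 6); Labs Inc. gets 0.
- R3 → Novax plays High (best of 7, -5, 8); Labs Inc. gets 7.
- R4 → Novax plays High (best of 2, 7, 9); Labs Inc. gets -6.
Labs Inc.'s induced payoffs are -5, 9, 0, 7, -6, so Labs Inc. commits to R1. Subgame-perfect outcome: (R1, High) with payoffs (9, 6).
For the simultaneous game, intersect best replies.
Labs Inc.'s best replies: Low→R0; Med→R1; High→R1.
Novax's best replies: R0→High; R1→High; R2→Med; R3→High; R4→High.
Only (R1, High) has each player best-responding; Nash payoffs (9, 6).
Sequential outcome (R1, High) coincides with the Nash profile (R1, High).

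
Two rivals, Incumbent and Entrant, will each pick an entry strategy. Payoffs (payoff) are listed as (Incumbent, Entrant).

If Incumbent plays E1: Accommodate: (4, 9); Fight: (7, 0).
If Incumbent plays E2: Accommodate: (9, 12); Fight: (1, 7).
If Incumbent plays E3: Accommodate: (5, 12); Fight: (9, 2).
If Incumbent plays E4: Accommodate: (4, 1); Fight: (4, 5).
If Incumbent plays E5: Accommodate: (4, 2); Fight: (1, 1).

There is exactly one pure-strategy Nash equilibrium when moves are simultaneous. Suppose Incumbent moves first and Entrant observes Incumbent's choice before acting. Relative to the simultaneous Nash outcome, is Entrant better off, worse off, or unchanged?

unchanged

Backward induction with Incumbent moving first.
- E1: BR = Accommodate, leader payoff 4.
- E2: BR = Accommodate, leader payoff 9.
- E3: BR = Accommodate, leader payoff 5.
- E4: BR = Fight, leader payoff 4.
- E5: BR = Accommodate, leader payoff 4.
Maximizing over 4, 9, 5, 4, 4, Incumbent chooses E2. Subgame-perfect outcome: (E2, Accommodate) with payoffs (9, 12).
For the simultaneous game, intersect best replies.
Incumbent's best replies: Accommodate→E2; Fight→E3.
Entrant's best replies: E1→Accommodate; E2→Accommodate; E3→Accommodate; E4→Fight; E5→Accommodate.
Only (E2, Accommodate) has each player best-responding; Nash payoffs (9, 12).
Entrant earns 12 sequentially versus 12 at the Nash outcome: unchanged.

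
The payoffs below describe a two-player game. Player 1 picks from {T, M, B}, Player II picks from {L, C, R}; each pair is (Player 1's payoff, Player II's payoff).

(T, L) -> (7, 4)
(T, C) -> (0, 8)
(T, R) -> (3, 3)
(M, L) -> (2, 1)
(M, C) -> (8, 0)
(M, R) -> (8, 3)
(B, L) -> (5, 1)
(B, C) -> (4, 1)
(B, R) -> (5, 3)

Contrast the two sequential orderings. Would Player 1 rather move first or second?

If Player 1 leads: Player II's best replies are T→C, M→R, B→R; Player 1's induced payoffs 0, 8, 5; outcome (M, R), payoffs (8, 3).
If Player II leads: Player 1's best replies are L→T, C→M, R→M; Player II's induced payoffs 4, 0, 3; outcome (T, L), payoffs (7, 4).
Player 1 gets 8 moving first and 7 moving second, so Player 1 prefers to move first.

first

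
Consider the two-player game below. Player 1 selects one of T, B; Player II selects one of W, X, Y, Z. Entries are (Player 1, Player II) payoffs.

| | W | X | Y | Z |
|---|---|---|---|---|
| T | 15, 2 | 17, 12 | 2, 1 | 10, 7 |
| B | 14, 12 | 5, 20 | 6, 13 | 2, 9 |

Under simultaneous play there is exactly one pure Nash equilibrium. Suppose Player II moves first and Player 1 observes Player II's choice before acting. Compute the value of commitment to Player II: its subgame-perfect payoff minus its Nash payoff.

Solve by backward induction (Player II leads).
- W → Player 1 plays T (best of 15, 14); Player II gets 2.
- X → Player 1 plays T (best of 17, 5); Player II gets 12.
- Y → Player 1 plays B (best of 2, 6); Player II gets 13.
- Z → Player 1 plays T (best of 10, 2); Player II gets 7.
Among 2, 12, 13, 7, the best is 13 at Y. Subgame-perfect outcome: (B, Y) with payoffs (6, 13).
For the simultaneous game, intersect best replies.
Player 1's best replies: W→T; X→T; Y→B; Z→T.
Player II's best replies: T→X; B→X.
Only (T, X) has each player best-responding; Nash payoffs (17, 12).
Player II's commitment gain: 13 − 12 = 1.

1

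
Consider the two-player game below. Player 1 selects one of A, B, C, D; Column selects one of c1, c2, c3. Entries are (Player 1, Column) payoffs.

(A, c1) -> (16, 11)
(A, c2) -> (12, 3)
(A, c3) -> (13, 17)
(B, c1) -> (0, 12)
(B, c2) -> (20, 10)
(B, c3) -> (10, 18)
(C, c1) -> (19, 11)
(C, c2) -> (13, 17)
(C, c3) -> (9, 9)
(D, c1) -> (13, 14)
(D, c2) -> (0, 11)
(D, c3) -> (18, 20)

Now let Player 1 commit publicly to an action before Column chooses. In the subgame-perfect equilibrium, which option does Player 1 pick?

D

Backward induction with Player 1 moving first.
- A: Column compares 11, 3, 17 and picks c3; Player 1 would get 13.
- B: Column compares 12, 10, 18 and picks c3; Player 1 would get 10.
- C: Column compares 11, 17, 9 and picks c2; Player 1 would get 13.
- D: Column compares 14, 11, 20 and picks c3; Player 1 would get 18.
Player 1's induced payoffs are 13, 10, 13, 18, so Player 1 commits to D. Subgame-perfect outcome: (D, c3) with payoffs (18, 20).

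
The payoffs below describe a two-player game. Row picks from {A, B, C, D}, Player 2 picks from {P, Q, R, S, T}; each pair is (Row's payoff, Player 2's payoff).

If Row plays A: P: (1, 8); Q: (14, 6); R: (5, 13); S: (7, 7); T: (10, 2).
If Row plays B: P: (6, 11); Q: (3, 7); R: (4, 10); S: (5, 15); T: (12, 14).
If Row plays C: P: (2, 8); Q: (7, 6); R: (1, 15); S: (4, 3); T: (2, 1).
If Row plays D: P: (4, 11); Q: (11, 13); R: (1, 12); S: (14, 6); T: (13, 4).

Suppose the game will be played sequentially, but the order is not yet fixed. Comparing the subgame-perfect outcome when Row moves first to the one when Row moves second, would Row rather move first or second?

If Row leads: Player 2's best replies are A→R, B→S, C→R, D→Q; Row's induced payoffs 5, 5, 1, 11; outcome (D, Q), payoffs (11, 13).
If Player 2 leads: Row's best replies are P→B, Q→A, R→A, S→D, T→D; Player 2's induced payoffs 11, 6, 13, 6, 4; outcome (A, R), payoffs (5, 13).
Row gets 11 moving first and 5 moving second, so Row prefers to move first.

first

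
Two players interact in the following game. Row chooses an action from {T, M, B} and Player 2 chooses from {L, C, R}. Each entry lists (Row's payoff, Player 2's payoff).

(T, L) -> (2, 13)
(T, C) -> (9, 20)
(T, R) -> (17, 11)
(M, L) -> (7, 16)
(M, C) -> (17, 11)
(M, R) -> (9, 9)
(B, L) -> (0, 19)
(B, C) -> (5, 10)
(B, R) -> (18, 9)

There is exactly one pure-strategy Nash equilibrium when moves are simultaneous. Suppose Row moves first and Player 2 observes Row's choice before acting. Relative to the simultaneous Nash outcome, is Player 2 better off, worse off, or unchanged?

better off

Backward induction with Row moving first.
- T: Player 2 compares 13, 20, 11 and picks C; Row would get 9.
- M: Player 2 compares 16, 11, 9 and picks L; Row would get 7.
- B: Player 2 compares 19, 10, 9 and picks L; Row would get 0.
Row's induced payoffs are 9, 7, 0, so Row commits to T. Subgame-perfect outcome: (T, C) with payoffs (9, 20).
For the simultaneous game, intersect best replies.
Row's best replies: L→M; C→M; R→B.
Player 2's best replies: T→C; M→L; B→L.
Only (M, L) has each player best-responding; Nash payoffs (7, 16).
Player 2 earns 20 sequentially versus 16 at the Nash outcome: better off.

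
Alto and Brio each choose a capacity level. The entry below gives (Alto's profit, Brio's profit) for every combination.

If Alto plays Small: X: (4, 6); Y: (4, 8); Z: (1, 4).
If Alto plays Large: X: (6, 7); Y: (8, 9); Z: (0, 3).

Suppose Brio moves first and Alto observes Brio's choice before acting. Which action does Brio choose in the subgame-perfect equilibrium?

Backward induction with Brio moving first.
- X: Alto compares 4, 6 and picks Large; Brio would get 7.
- Y: Alto compares 4, 8 and picks Large; Brio would get 9.
- Z: Alto compares 1, 0 and picks Small; Brio would get 4.
Brio's induced payoffs are 7, 9, 4, so Brio commits to Y. Subgame-perfect outcome: (Large, Y) with payoffs (8, 9).

Y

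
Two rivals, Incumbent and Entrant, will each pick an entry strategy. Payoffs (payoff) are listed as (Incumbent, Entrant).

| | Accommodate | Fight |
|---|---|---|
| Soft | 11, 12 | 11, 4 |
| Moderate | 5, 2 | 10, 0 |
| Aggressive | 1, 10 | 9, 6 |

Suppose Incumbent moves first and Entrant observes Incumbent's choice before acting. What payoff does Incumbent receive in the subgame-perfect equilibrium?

Backward induction with Incumbent moving first.
- Soft → Entrant plays Accommodate (best of 12, 4); Incumbent gets 11.
- Moderate → Entrant plays Accommodate (best of 2, 0); Incumbent gets 5.
- Aggressive → Entrant plays Accommodate (best of 10, 6); Incumbent gets 1.
Among 11, 5, 1, the best is 11 at Soft. Subgame-perfect outcome: (Soft, Accommodate) with payoffs (11, 12).

11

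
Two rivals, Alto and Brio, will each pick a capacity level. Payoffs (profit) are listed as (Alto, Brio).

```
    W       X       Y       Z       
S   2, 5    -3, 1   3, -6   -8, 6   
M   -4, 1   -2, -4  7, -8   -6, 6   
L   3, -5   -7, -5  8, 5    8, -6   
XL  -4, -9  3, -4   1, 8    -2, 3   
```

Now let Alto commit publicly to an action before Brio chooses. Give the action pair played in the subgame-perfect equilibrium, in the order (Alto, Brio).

Backward induction with Alto moving first.
- S: Brio compares 5, 1, -6, 6 and picks Z; Alto would get -8.
- M: Brio compares 1, -4, -8, 6 and picks Z; Alto would get -6.
- L: Brio compares -5, -5, 5, -6 and picks Y; Alto would get 8.
- XL: Brio compares -9, -4, 8, 3 and picks Y; Alto would get 1.
Alto's induced payoffs are -8, -6, 8, 1, so Alto commits to L. Subgame-perfect outcome: (L, Y) with payoffs (8, 5).

(L, Y)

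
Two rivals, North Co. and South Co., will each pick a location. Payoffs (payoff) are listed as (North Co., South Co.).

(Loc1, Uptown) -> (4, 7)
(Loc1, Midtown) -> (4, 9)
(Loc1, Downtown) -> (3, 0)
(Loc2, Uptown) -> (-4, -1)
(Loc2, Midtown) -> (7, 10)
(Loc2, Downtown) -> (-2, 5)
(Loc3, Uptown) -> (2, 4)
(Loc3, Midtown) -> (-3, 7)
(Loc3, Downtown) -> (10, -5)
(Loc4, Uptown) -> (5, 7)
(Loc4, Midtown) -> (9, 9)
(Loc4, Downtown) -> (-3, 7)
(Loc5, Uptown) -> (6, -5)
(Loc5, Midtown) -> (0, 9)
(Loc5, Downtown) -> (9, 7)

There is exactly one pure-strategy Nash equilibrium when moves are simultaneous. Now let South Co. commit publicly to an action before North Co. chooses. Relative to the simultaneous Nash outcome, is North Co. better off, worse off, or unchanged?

unchanged

Work backward from North Co.'s decision.
- Uptown: North Co. compares 4, -4, 2, 5, 6 and picks Loc5; South Co. would get -5.
- Midtown: North Co. compares 4, 7, -3, 9, 0 and picks Loc4; South Co. would get 9.
- Downtown: North Co. compares 3, -2, 10, -3, 9 and picks Loc3; South Co. would get -5.
South Co.'s induced payoffs are -5, 9, -5, so South Co. commits to Midtown. Subgame-perfect outcome: (Loc4, Midtown) with payoffs (9, 9).
Now find the simultaneous Nash equilibrium.
North Co.'s best replies: Uptown→Loc5; Midtown→Loc4; Downtown→Loc3.
South Co.'s best replies: Loc1→Midtown; Loc2→Midtown; Loc3→Midtown; Loc4→Midtown; Loc5→Midtown.
Only (Loc4, Midtown) has each player best-responding; Nash payoffs (9, 9).
North Co. earns 9 sequentially versus 9 at the Nash outcome: unchanged.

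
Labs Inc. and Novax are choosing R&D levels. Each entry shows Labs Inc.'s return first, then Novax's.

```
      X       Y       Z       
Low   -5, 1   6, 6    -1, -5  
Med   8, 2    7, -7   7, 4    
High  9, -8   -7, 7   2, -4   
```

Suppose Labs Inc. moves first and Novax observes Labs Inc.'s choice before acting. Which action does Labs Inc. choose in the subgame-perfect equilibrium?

Solve by backward induction (Labs Inc. leads).
- Low → Novax plays Y (best of 1, 6, -5); Labs Inc. gets 6.
- Med → Novax plays Z (best of 2, -7, 4); Labs Inc. gets 7.
- High → Novax plays Y (best of -8, 7, -4); Labs Inc. gets -7.
Among 6, 7, -7, the best is 7 at Med. Subgame-perfect outcome: (Med, Z) with payoffs (7, 4).

Med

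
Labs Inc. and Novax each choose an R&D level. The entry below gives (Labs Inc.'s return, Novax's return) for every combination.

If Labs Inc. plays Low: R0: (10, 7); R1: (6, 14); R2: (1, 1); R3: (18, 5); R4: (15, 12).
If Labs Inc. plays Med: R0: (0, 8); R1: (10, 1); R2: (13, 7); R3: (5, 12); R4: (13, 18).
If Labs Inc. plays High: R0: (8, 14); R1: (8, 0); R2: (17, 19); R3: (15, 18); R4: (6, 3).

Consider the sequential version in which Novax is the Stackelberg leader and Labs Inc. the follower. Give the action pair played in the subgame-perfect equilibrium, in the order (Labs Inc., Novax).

(High, R2)

Work backward from Labs Inc.'s decision.
- R0: Labs Inc. compares 10, 0, 8 and picks Low; Novax would get 7.
- R1: Labs Inc. compares 6, 10, 8 and picks Med; Novax would get 1.
- R2: Labs Inc. compares 1, 13, 17 and picks High; Novax would get 19.
- R3: Labs Inc. compares 18, 5, 15 and picks Low; Novax would get 5.
- R4: Labs Inc. compares 15, 13, 6 and picks Low; Novax would get 12.
Maximizing over 7, 1, 19, 5, 12, Novax chooses R2. Subgame-perfect outcome: (High, R2) with payoffs (17, 19).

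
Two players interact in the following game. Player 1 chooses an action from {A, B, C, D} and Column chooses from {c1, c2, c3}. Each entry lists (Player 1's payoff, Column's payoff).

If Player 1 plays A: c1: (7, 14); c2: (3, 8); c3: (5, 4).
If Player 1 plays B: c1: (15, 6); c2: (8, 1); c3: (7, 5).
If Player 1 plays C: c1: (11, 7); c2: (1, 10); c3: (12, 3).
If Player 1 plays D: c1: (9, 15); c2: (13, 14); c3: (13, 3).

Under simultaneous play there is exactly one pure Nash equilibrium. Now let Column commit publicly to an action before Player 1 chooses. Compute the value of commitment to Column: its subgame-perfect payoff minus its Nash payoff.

Player 1 best-responds to each possible Column move:
- c1: BR = B, leader payoff 6.
- c2: BR = D, leader payoff 14.
- c3: BR = D, leader payoff 3.
Maximizing over 6, 14, 3, Column chooses c2. Subgame-perfect outcome: (D, c2) with payoffs (13, 14).
Now find the simultaneous Nash equilibrium.
Player 1's best replies: c1→B; c2→D; c3→D.
Column's best replies: A→c1; B→c1; C→c2; D→c1.
The unique mutual best reply is (B, c1), giving (15, 6).
Column's commitment gain: 14 − 6 = 8.

8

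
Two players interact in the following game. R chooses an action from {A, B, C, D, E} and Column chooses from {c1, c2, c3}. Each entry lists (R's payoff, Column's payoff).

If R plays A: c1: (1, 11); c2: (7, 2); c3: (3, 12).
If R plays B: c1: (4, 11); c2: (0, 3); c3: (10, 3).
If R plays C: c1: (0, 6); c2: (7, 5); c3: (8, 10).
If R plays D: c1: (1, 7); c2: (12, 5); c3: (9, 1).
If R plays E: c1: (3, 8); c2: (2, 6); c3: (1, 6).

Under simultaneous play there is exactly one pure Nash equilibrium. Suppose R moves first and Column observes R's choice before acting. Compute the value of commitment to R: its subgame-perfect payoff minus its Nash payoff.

Solve by backward induction (R leads).
- A → Column plays c3 (best of 11, 2, 12); R gets 3.
- B → Column plays c1 (best of 11, 3, 3); R gets 4.
- C → Column plays c3 (best of 6, 5, 10); R gets 8.
- D → Column plays c1 (best of 7, 5, 1); R gets 1.
- E → Column plays c1 (best of 8, 6, 6); R gets 3.
Maximizing over 3, 4, 8, 1, 3, R chooses C. Subgame-perfect outcome: (C, c3) with payoffs (8, 10).
For the simultaneous game, intersect best replies.
R's best replies: c1→B; c2→D; c3→B.
Column's best replies: A→c3; B→c1; C→c3; D→c1; E→c1.
The unique mutual best reply is (B, c1), giving (4, 11).
R's commitment gain: 8 − 4 = 4.

4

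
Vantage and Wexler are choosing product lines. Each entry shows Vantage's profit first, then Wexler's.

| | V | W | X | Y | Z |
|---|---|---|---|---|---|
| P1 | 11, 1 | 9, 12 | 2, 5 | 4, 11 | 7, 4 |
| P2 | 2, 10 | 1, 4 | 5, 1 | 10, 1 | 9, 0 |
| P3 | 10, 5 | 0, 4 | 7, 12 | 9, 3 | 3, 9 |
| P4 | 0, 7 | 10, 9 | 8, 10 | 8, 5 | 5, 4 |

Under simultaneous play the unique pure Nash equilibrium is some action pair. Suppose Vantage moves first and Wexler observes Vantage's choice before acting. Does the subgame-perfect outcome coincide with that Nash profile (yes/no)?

Backward induction with Vantage moving first.
- P1: Wexler compares 1, 12, 5, 11, 4 and picks W; Vantage would get 9.
- P2: Wexler compares 10, 4, 1, 1, 0 and picks V; Vantage would get 2.
- P3: Wexler compares 5, 4, 12, 3, 9 and picks X; Vantage would get 7.
- P4: Wexler compares 7, 9, 10, 5, 4 and picks X; Vantage would get 8.
Vantage's induced payoffs are 9, 2, 7, 8, so Vantage commits to P1. Subgame-perfect outcome: (P1, W) with payoffs (9, 12).
Now find the simultaneous Nash equilibrium.
Vantage's best replies: V→P1; W→P4; X→P4; Y→P2; Z→P2.
Wexler's best replies: P1→W; P2→V; P3→X; P4→X.
Only (P4, X) has each player best-responding; Nash payoffs (8, 10).
Sequential outcome (P1, W) differs from the Nash profile (P4, X).

no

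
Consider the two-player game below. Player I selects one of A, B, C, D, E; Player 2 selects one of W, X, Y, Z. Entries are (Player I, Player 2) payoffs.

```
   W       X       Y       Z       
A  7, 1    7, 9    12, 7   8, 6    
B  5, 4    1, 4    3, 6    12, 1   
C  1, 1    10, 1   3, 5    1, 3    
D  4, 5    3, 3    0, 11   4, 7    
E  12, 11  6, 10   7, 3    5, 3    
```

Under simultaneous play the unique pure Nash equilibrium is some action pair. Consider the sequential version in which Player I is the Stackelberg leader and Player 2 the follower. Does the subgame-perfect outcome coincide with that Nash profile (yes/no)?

yes

Player 2 best-responds to each possible Player I move:
- A: Player 2 compares 1, 9, 7, 6 and picks X; Player I would get 7.
- B: Player 2 compares 4, 4, 6, 1 and picks Y; Player I would get 3.
- C: Player 2 compares 1, 1, 5, 3 and picks Y; Player I would get 3.
- D: Player 2 compares 5, 3, 11, 7 and picks Y; Player I would get 0.
- E: Player 2 compares 11, 10, 3, 3 and picks W; Player I would get 12.
Maximizing over 7, 3, 3, 0, 12, Player I chooses E. Subgame-perfect outcome: (E, W) with payoffs (12, 11).
For the simultaneous game, intersect best replies.
Player I's best replies: W→E; X→C; Y→A; Z→B.
Player 2's best replies: A→X; B→Y; C→Y; D→Y; E→W.
Only (E, W) has each player best-responding; Nash payoffs (12, 11).
Sequential outcome (E, W) coincides with the Nash profile (E, W).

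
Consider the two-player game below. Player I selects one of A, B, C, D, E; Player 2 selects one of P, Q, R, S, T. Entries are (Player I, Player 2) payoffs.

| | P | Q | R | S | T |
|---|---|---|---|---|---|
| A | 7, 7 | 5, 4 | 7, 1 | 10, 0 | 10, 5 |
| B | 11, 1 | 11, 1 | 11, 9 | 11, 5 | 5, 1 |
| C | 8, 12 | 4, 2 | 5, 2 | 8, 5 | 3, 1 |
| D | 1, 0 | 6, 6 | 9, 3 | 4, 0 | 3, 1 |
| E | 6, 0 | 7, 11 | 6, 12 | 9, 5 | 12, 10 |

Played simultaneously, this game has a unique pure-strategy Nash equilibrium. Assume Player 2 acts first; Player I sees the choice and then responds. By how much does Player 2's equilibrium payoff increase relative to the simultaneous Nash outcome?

Solve by backward induction (Player 2 leads).
- P: BR = B, leader payoff 1.
- Q: BR = B, leader payoff 1.
- R: BR = B, leader payoff 9.
- S: BR = B, leader payoff 5.
- T: BR = E, leader payoff 10.
Player 2's induced payoffs are 1, 1, 9, 5, 10, so Player 2 commits to T. Subgame-perfect outcome: (E, T) with payoffs (12, 10).
Under simultaneous play:
Player I's best replies: P→B; Q→B; R→B; S→B; T→E.
Player 2's best replies: A→P; B→R; C→P; D→Q; E→R.
The unique mutual best reply is (B, R), giving (11, 9).
Player 2's commitment gain: 10 − 9 = 1.

1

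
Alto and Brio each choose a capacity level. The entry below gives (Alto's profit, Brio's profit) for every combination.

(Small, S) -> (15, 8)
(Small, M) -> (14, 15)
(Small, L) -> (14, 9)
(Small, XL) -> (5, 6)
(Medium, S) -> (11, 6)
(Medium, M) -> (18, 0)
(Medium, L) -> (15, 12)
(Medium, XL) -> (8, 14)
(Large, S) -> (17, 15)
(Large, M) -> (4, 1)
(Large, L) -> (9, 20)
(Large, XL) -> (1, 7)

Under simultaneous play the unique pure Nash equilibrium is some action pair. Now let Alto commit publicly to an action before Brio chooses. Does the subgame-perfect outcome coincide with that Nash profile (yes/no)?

Solve by backward induction (Alto leads).
- Small: Brio compares 8, 15, 9, 6 and picks M; Alto would get 14.
- Medium: Brio compares 6, 0, 12, 14 and picks XL; Alto would get 8.
- Large: Brio compares 15, 1, 20, 7 and picks L; Alto would get 9.
Alto's induced payoffs are 14, 8, 9, so Alto commits to Small. Subgame-perfect outcome: (Small, M) with payoffs (14, 15).
For the simultaneous game, intersect best replies.
Alto's best replies: S→Large; M→Medium; L→Medium; XL→Medium.
Brio's best replies: Small→M; Medium→XL; Large→L.
Only (Medium, XL) has each player best-responding; Nash payoffs (8, 14).
Sequential outcome (Small, M) differs from the Nash profile (Medium, XL).

no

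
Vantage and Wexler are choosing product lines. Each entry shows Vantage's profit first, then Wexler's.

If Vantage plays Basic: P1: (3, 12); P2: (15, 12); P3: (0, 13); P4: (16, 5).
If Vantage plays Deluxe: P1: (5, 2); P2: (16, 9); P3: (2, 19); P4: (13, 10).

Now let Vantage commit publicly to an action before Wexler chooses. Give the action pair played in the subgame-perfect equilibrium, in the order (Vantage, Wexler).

Solve by backward induction (Vantage leads).
- Basic → Wexler plays P3 (best of 12, 12, 13, 5); Vantage gets 0.
- Deluxe → Wexler plays P3 (best of 2, 9, 19, 10); Vantage gets 2.
Maximizing over 0, 2, Vantage chooses Deluxe. Subgame-perfect outcome: (Deluxe, P3) with payoffs (2, 19).

(Deluxe, P3)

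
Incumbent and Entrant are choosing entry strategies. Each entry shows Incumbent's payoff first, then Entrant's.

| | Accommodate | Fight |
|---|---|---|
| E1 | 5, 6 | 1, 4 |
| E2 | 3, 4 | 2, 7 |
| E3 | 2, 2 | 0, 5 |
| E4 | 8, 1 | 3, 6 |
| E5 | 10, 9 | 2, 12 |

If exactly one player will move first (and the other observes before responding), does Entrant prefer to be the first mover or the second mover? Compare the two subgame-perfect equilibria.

If Incumbent leads: Entrant's best replies are E1→Accommodate, E2→Fight, E3→Fight, E4→Fight, E5→Fight; Incumbent's induced payoffs 5, 2, 0, 3, 2; outcome (E1, Accommodate), payoffs (5, 6).
If Entrant leads: Incumbent's best replies are Accommodate→E5, Fight→E4; Entrant's induced payoffs 9, 6; outcome (E5, Accommodate), payoffs (10, 9).
Entrant gets 9 moving first and 6 moving second, so Entrant prefers to move first.

first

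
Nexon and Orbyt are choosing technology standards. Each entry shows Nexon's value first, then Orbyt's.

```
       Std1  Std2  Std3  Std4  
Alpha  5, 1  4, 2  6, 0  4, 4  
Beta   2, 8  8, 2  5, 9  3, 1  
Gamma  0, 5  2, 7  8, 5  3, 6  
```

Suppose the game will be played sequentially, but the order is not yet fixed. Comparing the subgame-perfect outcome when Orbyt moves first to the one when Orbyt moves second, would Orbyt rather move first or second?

second

If Nexon leads: Orbyt's best replies are Alpha→Std4, Beta→Std3, Gamma→Std2; Nexon's induced payoffs 4, 5, 2; outcome (Beta, Std3), payoffs (5, 9).
If Orbyt leads: Nexon's best replies are Std1→Alpha, Std2→Beta, Std3→Gamma, Std4→Alpha; Orbyt's induced payoffs 1, 2, 5, 4; outcome (Gamma, Std3), payoffs (8, 5).
Orbyt gets 5 moving first and 9 moving second, so Orbyt prefers to move second.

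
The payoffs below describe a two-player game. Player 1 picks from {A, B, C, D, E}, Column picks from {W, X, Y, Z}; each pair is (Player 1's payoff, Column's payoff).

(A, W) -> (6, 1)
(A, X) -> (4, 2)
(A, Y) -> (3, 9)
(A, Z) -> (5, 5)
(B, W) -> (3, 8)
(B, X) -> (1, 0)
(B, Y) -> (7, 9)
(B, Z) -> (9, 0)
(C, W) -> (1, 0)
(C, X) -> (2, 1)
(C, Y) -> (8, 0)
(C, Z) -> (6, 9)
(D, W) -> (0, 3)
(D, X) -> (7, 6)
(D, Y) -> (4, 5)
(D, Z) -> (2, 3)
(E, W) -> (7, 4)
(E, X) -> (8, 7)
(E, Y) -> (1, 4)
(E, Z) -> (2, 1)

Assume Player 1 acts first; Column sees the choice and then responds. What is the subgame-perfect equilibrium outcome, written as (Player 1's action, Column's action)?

(E, X)

Work backward from Column's decision.
- A: BR = Y, leader payoff 3.
- B: BR = Y, leader payoff 7.
- C: BR = Z, leader payoff 6.
- D: BR = X, leader payoff 7.
- E: BR = X, leader payoff 8.
Among 3, 7, 6, 7, 8, the best is 8 at E. Subgame-perfect outcome: (E, X) with payoffs (8, 7).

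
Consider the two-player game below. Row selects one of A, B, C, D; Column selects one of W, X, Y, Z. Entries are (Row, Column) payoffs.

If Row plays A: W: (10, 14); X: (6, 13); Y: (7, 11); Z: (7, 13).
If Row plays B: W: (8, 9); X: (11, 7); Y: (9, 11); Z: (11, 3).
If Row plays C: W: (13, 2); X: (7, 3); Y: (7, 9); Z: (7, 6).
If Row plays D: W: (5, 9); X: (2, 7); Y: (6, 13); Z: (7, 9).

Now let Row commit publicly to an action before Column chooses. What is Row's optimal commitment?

A

Backward induction with Row moving first.
- A: Column compares 14, 13, 11, 13 and picks W; Row would get 10.
- B: Column compares 9, 7, 11, 3 and picks Y; Row would get 9.
- C: Column compares 2, 3, 9, 6 and picks Y; Row would get 7.
- D: Column compares 9, 7, 13, 9 and picks Y; Row would get 6.
Maximizing over 10, 9, 7, 6, Row chooses A. Subgame-perfect outcome: (A, W) with payoffs (10, 14).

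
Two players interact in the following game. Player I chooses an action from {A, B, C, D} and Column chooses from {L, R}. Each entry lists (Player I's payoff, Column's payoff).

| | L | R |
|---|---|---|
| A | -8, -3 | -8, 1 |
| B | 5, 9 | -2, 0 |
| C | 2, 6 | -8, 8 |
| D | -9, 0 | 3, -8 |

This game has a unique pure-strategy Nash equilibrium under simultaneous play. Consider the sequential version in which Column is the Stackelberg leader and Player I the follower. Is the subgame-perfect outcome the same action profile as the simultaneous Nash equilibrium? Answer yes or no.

yes

Solve by backward induction (Column leads).
- L: BR = B, leader payoff 9.
- R: BR = D, leader payoff -8.
Column's induced payoffs are 9, -8, so Column commits to L. Subgame-perfect outcome: (B, L) with payoffs (5, 9).
For the simultaneous game, intersect best replies.
Player I's best replies: L→B; R→D.
Column's best replies: A→R; B→L; C→R; D→L.
Only (B, L) has each player best-responding; Nash payoffs (5, 9).
Sequential outcome (B, L) coincides with the Nash profile (B, L).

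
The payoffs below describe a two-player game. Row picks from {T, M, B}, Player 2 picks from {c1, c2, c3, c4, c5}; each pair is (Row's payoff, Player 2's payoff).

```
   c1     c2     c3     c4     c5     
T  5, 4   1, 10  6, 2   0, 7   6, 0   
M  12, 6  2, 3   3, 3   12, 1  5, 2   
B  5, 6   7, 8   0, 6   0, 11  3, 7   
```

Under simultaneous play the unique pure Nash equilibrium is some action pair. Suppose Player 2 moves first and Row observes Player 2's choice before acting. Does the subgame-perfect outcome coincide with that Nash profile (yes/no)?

Row best-responds to each possible Player 2 move:
- c1 → Row plays M (best of 5, 12, 5); Player 2 gets 6.
- c2 → Row plays B (best of 1, 2, 7); Player 2 gets 8.
- c3 → Row plays T (best of 6, 3, 0); Player 2 gets 2.
- c4 → Row plays M (best of 0, 12, 0); Player 2 gets 1.
- c5 → Row plays T (best of 6, 5, 3); Player 2 gets 0.
Player 2's induced payoffs are 6, 8, 2, 1, 0, so Player 2 commits to c2. Subgame-perfect outcome: (B, c2) with payoffs (7, 8).
Under simultaneous play:
Row's best replies: c1→M; c2→B; c3→T; c4→M; c5→T.
Player 2's best replies: T→c2; M→c1; B→c4.
The unique mutual best reply is (M, c1), giving (12, 6).
Sequential outcome (B, c2) differs from the Nash profile (M, c1).

no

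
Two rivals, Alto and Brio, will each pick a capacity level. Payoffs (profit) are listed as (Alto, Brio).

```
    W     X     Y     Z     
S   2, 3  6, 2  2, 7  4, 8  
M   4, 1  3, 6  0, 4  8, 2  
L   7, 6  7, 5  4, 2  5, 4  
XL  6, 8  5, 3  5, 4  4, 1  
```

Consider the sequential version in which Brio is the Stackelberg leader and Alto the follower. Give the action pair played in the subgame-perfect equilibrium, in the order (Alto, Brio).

Backward induction with Brio moving first.
- W → Alto plays L (best of 2, 4, 7, 6); Brio gets 6.
- X → Alto plays L (best of 6, 3, 7, 5); Brio gets 5.
- Y → Alto plays XL (best of 2, 0, 4, 5); Brio gets 4.
- Z → Alto plays M (best of 4, 8, 5, 4); Brio gets 2.
Among 6, 5, 4, 2, the best is 6 at W. Subgame-perfect outcome: (L, W) with payoffs (7, 6).

(L, W)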